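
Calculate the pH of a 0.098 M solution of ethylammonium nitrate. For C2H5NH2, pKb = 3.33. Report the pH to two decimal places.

pH = 5.84

C2H5NH3+ is the conjugate acid of the weak base C2H5NH2.
Kb = 10^(−3.33) = 4.68 × 10^-4
Ka = Kw/Kb = 1.0×10^-14 / 4.68 × 10^-4 = 2.14 × 10^-11
Ka = x²/(0.098 − x) = 2.14 × 10^-11
Neglecting x in the denominator: x = √(2.14 × 10^-11 × 0.098) = 1.45 × 10^-6 M
pH = −log[H+] = −log(1.45 × 10^-6) = 5.84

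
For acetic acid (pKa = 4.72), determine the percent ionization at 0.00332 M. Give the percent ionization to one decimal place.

7.3%

CH3COOH ⇌ CH3COO- + H+; let x = [H+] at equilibrium.
Ka = 10^(−4.72) = 1.91 × 10^-5
Solve x² + 1.91e-05x − 6.34e-08 = 0 → x = 2.42 × 10^-4 M
Fraction ionized = 2.42 × 10^-4 / 0.00332 = 0.0729 → 7.3%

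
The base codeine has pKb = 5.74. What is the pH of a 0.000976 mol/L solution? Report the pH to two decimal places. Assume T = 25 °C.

C18H21NO3 + H2O ⇌ C18H22NO3+ + OH-
Kb = 10^(−5.74) = 1.82 × 10^-6
Kb = x²/(0.000976 − x) = 1.82 × 10^-6
Since Kb ≪ C₀, x ≈ √(Kb·C₀) = 4.21 × 10^-5 M.
Check: 4.3% ionized — well under 5%, approximation valid.
pOH = 4.38, so pH = 14.00 − pOH = 9.62

pH = 9.62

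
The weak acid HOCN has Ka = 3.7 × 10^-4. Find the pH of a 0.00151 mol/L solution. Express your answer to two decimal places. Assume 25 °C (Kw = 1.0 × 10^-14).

HOCN ⇌ OCN- + H+
Ka = [H+]²/(0.00151 − [H+]) = 3.7 × 10^-4
The 5% rule fails; solving [H+]² + Ka·[H+] − Ka·C₀ = 0 exactly:
[H+] = (−Ka + √(Ka² + 4·Ka·C₀))/2 = 5.85 × 10^-4 M
pH = −log(5.85 × 10^-4) = 3.23

pH = 3.23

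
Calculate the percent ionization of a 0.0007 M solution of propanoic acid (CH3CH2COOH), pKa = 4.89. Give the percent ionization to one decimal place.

12.7%

CH3CH2COOH ⇌ CH3CH2COO- + H+; let x = [H+] at equilibrium.
Ka = 10^(−4.89) = 1.29 × 10^-5
Ka = x²/(C₀ − x); solving the quadratic gives x = 8.88 × 10^-5 M.
% ionization = x/C₀ × 100% = 8.88 × 10^-5/0.0007 × 100% = 12.7%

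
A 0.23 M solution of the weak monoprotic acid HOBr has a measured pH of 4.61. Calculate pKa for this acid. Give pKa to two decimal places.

[H+] = 10^(-4.61) = 2.45 × 10^-5 M
At equilibrium [HA] = 0.23 − 2.45 × 10^-5 = 2.30 × 10^-1 M
Ka = [H+][A-]/[HA] = (2.45 × 10^-5)² / 2.30 × 10^-1 = 2.61 × 10^-9
pKa = -log(2.61 × 10^-9) = 8.58

pKa = 8.58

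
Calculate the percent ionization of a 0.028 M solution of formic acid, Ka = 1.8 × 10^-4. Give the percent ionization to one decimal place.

7.7%

HCOOH ⇌ HCOO- + H+; let x = [H+] at equilibrium.
Ka = x²/(C₀ − x); solving the quadratic gives x = 2.16 × 10^-3 M.
Fraction ionized = 2.16 × 10^-3 / 0.028 = 0.0771 → 7.7%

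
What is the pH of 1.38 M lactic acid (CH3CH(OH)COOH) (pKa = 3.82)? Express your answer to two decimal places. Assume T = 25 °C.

CH3CH(OH)COOH ⇌ CH3CH(OH)COO- + H+
Ka = 10^(−3.82) = 1.51 × 10^-4
Ka = x²/(1.38 − x) = 1.51 × 10^-4
Since Ka ≪ C₀, x ≈ √(Ka·C₀) = 1.44 × 10^-2 M.
(x/C₀ = 1% < 5%, so the approximation holds.)
pH = −log[H+] = −log(1.44 × 10^-2) = 1.84

pH = 1.84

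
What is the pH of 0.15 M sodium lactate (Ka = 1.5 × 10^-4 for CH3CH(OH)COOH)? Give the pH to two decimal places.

pH = 8.50

CH3CH(OH)COO- is the conjugate base of the weak acid CH3CH(OH)COOH.
Kb = Kw/Ka = 1.0×10^-14 / 1.5 × 10^-4 = 6.67 × 10^-11
Let x = [OH-] at equilibrium. Kb = x²/(0.15 − x).
Assume x ≪ 0.15: x ≈ √(6.67 × 10^-11 × 0.15) = 3.16 × 10^-6 M
(x/C₀ = 0.0021% < 5%, so the approximation holds.)
pOH = 5.50, so pH = 14.00 − pOH = 8.50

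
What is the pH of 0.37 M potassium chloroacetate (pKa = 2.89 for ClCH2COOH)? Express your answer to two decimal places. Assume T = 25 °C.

ClCH2COO- is the conjugate base of the weak acid ClCH2COOH.
Ka = 10^(−2.89) = 1.29 × 10^-3
Kb = Kw/Ka = 1.0×10^-14 / 1.29 × 10^-3 = 7.75 × 10^-12
Let x = [OH-] at equilibrium. Kb = x²/(0.37 − x).
Neglecting x in the denominator: x = √(7.75 × 10^-12 × 0.37) = 1.69 × 10^-6 M
Check: 0.00046% ionized — well under 5%, approximation valid.
pOH = −log(1.69 × 10^-6) = 5.77; pH = 14.00 − 5.77 = 8.23

pH = 8.23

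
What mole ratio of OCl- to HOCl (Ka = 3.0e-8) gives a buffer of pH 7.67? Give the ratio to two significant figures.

ratio = 1.4

pKa = -log(3.0 × 10^-8) = 7.523
pH = pKa + log(r) ⇒ log(r) = 7.67 − 7.523 = +0.147
r = [OCl-]/[HOCl] = 10^(+0.147) = 1.4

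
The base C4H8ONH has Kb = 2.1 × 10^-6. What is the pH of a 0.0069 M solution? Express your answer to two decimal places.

pH = 10.08

C4H8ONH + H2O ⇌ C4H8ONH2+ + OH-
Kb = [OH-]²/(0.0069 − [OH-]) = 2.1 × 10^-6
Assume [OH-] ≪ 0.0069: [OH-] ≈ √(2.1 × 10^-6 × 0.0069) = 1.20 × 10^-4 M
pOH = −log(1.20 × 10^-4) = 3.92; pH = 14.00 − 3.92 = 10.08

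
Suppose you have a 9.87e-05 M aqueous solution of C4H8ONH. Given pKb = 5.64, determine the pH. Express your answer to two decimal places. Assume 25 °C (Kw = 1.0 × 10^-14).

pH = 9.14

C4H8ONH + H2O ⇌ C4H8ONH2+ + OH-
Kb = 10^(−5.64) = 2.29 × 10^-6
Kb = x²/(9.87e-05 − x) = 2.29 × 10^-6
The 5% rule fails; solving x² + Kb·x − Kb·C₀ = 0 exactly:
x = (−Kb + √(Kb² + 4·Kb·C₀))/2 = 1.39 × 10^-5 M
pOH = 4.86, so pH = 14.00 − pOH = 9.14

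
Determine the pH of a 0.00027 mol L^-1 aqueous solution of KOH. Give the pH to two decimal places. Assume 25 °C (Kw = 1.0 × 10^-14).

pH = 10.43

KOH is a strong base; [OH-] = 0.00027 M.
pOH = -log(0.00027) = 3.57
pH = 14.00 - 3.57 = 10.43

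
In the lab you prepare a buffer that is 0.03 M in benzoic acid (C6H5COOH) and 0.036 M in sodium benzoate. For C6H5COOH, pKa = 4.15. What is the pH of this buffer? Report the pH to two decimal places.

pH = 4.23

pH = pKa + log([A⁻]/[HA]) = 4.15 + log(0.036/0.03)
pH = 4.15 + (+0.079) = 4.23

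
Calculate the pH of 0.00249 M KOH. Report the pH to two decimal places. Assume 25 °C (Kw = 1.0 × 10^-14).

pH = 11.40

KOH is a strong base; [OH-] = 0.00249 M.
pOH = -log(0.00249) = 2.60
pH = 14.00 - 2.60 = 11.40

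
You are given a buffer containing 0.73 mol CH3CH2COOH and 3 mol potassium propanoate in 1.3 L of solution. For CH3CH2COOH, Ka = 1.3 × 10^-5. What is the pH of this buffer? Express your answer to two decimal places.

pKa = −log(1.3 × 10^-5) = 4.886
Using pH = pKa + log([base]/[acid]) with [base]/[acid] = 3/0.73:
pH = 4.886 + (+0.614) = 5.50

pH = 5.50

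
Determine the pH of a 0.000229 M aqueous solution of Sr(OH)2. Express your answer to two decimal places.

pH = 10.66

Sr(OH)2 is a strong base (each formula unit releases 2 OH-); [OH-] = 0.000458 M.
pOH = -log(0.000458) = 3.34
pH = 14.00 - 3.34 = 10.66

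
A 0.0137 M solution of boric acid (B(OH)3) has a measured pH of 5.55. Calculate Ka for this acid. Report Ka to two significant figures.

Ka = 5.8 × 10^-10

[H+] = 10^(-5.55) = 2.82 × 10^-6 M
At equilibrium [HA] = 0.0137 − 2.82 × 10^-6 = 1.37 × 10^-2 M
Ka = [H+][A-]/[HA] = (2.82 × 10^-6)² / 1.37 × 10^-2 = 5.8 × 10^-10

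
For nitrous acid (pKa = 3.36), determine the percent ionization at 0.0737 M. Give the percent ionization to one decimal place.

7.4%

HNO2 ⇌ NO2- + H+; let x = [H+] at equilibrium.
Ka = 10^(−3.36) = 4.37 × 10^-4
Ka = x²/(C₀ − x); solving the quadratic gives x = 5.46 × 10^-3 M.
% ionization = x/C₀ × 100% = 5.46 × 10^-3/0.0737 × 100% = 7.4%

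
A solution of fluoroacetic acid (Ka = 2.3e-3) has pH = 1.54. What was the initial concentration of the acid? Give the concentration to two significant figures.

C₀ = 3.9 × 10^-1 M

[H+] = 10^(-1.54) = 2.88 × 10^-2 M = x
Ka = x²/(C₀ − x) ⇒ C₀ = x + x²/Ka
C₀ = 2.88 × 10^-2 + (2.88 × 10^-2)²/(2.3 × 10^-3) = 3.89 × 10^-1 M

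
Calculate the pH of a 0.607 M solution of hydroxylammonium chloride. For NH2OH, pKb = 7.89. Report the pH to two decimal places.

NH3OH+ is the conjugate acid of the weak base NH2OH.
Kb = 10^(−7.89) = 1.29 × 10^-8
Ka = Kw/Kb = 1.0×10^-14 / 1.29 × 10^-8 = 7.75 × 10^-7
Let x = [H+] at equilibrium. Ka = x²/(0.607 − x).
Assume x ≪ 0.607: x ≈ √(7.75 × 10^-7 × 0.607) = 6.86 × 10^-4 M
(x/C₀ = 0.11% < 5%, so the approximation holds.)
pH = −log(6.86 × 10^-4) = 3.16

pH = 3.16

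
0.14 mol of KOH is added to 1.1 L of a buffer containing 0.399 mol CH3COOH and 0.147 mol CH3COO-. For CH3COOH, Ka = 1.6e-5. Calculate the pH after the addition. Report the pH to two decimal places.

OH- converts CH3COOH to CH3COO-: CH3COOH → 0.259 mol, CH3COO- → 0.287 mol.
pKa = −log(1.6 × 10^-5) = 4.796
pH = pKa + log([A⁻]/[HA]) = 4.796 + log(0.287/0.259) = 4.796 +0.045

pH = 4.84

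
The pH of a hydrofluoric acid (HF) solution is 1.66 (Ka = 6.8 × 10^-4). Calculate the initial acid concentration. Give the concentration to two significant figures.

C₀ = 7.3 × 10^-1 M

[H+] = 10^(-1.66) = 2.19 × 10^-2 M = x
Ka = x²/(C₀ − x) ⇒ C₀ = x + x²/Ka
C₀ = 2.19 × 10^-2 + (2.19 × 10^-2)²/(6.8 × 10^-4) = 7.27 × 10^-1 M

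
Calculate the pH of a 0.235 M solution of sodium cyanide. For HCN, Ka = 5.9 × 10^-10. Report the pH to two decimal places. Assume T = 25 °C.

CN- is the conjugate base of the weak acid HCN.
Kb = Kw/Ka = 1.0×10^-14 / 5.9 × 10^-10 = 1.69 × 10^-5
From the ICE table, Kb = [OH-]²/(0.235 − [OH-]) = 1.69 × 10^-5.
Neglecting [OH-] in the denominator: [OH-] = √(1.69 × 10^-5 × 0.235) = 1.99 × 10^-3 M
Check: 0.85% ionized — well under 5%, approximation valid.
pOH = −log(1.99 × 10^-3) = 2.70; pH = 14.00 − 2.70 = 11.30

pH = 11.30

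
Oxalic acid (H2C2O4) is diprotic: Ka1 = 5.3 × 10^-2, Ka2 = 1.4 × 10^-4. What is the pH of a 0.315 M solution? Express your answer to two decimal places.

Ka1 ≫ Ka2, so treat the first dissociation as the only significant source of H+.
Ka1 = x²/(0.315 − x) = 5.3 × 10^-2
Solving the quadratic: x = (−Ka1 + √(Ka1² + 4·Ka1·C₀))/2 = 1.05 × 10^-1 M
pH = −log(1.05 × 10^-1) = 0.98

pH = 0.98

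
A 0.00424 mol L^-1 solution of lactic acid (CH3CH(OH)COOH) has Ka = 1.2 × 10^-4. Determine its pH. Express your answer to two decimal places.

CH3CH(OH)COOH ⇌ CH3CH(OH)COO- + H+
Ka = x²/(0.00424 − x) = 1.2 × 10^-4
The 5% rule fails; solving x² + Ka·x − Ka·C₀ = 0 exactly:
x = (−Ka + √(Ka² + 4·Ka·C₀))/2 = 6.56 × 10^-4 M
pH = −log[H+] = −log(6.56 × 10^-4) = 3.18

pH = 3.18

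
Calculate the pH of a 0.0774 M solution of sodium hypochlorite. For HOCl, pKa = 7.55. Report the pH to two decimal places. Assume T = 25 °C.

pH = 10.22

OCl- is the conjugate base of the weak acid HOCl.
Ka = 10^(−7.55) = 2.82 × 10^-8
Kb = Kw/Ka = 1.0×10^-14 / 2.82 × 10^-8 = 3.55 × 10^-7
From the ICE table, Kb = x²/(0.0774 − x) = 3.55 × 10^-7.
Neglecting x in the denominator: x = √(3.55 × 10^-7 × 0.0774) = 1.66 × 10^-4 M
pOH = −log(1.66 × 10^-4) = 3.78; pH = 14.00 − 3.78 = 10.22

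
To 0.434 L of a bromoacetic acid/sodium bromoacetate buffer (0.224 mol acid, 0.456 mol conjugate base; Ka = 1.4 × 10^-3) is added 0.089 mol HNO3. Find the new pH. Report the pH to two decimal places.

After neutralization: n(BrCH2COOH) = 0.313 mol, n(BrCH2COO-) = 0.367 mol.
pKa = −log(1.4 × 10^-3) = 2.854
Henderson–Hasselbalch with mole ratio 0.367/0.313: pH = 2.854 + (+0.069)

pH = 2.92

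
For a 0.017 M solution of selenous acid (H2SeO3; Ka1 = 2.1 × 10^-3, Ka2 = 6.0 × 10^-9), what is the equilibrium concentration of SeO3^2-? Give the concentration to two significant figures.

First ionization gives [H+] ≈ [HSeO3-] = 5.02 × 10^-3 M.
Second step: Ka2 = [H+][SeO3^2-]/[HSeO3-] ≈ [SeO3^2-] (since [H+] ≈ [HSeO3-]).
So [SeO3^2-] ≈ Ka2.

6.0 × 10^-9 M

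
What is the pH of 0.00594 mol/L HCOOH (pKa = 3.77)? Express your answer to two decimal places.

pH = 3.03

HCOOH ⇌ HCOO- + H+
Ka = 10^(−3.77) = 1.70 × 10^-4
Ka = [H+]²/(0.00594 − [H+]) = 1.70 × 10^-4
Here C₀/Ka ≈ 34.9, so the small-[H+] approximation fails. Use the quadratic:
[H+] = (−Ka + √(Ka² + 4·Ka·C₀))/2 = 9.23 × 10^-4 M
pH = −log[H+] = −log(9.23 × 10^-4) = 3.03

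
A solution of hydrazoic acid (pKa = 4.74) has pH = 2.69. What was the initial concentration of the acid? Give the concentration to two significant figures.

C₀ = 2.3 × 10^-1 M

[H+] = 10^(-2.69) = 2.04 × 10^-3 M = x
Ka = 10^(−4.74) = 1.82 × 10^-5
Ka = x²/(C₀ − x) ⇒ C₀ = x + x²/Ka
C₀ = 2.04 × 10^-3 + (2.04 × 10^-3)²/(1.82 × 10^-5) = 2.31 × 10^-1 M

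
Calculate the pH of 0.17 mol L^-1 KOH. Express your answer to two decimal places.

KOH is a strong base; [OH-] = 0.17 M.
pOH = -log(0.17) = 0.77
pH = 14.00 - 0.77 = 13.23

pH = 13.23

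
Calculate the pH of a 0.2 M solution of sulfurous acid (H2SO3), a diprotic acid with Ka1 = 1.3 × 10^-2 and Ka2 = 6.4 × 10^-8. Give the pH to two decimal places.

pH = 1.35

Ka1 ≫ Ka2, so treat the first dissociation as the only significant source of H+.
Ka1 = x²/(0.2 − x) = 1.3 × 10^-2
Solving the quadratic: x = (−Ka1 + √(Ka1² + 4·Ka1·C₀))/2 = 4.49 × 10^-2 M
pH = −log(4.49 × 10^-2) = 1.35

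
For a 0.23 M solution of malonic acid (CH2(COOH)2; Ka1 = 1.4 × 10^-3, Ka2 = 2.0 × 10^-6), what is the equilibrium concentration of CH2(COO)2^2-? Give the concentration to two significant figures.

First ionization gives [H+] ≈ [CH2(COOH)COO-] = 1.73 × 10^-2 M.
Second step: Ka2 = [H+][CH2(COO)2^2-]/[CH2(COOH)COO-] ≈ [CH2(COO)2^2-] (since [H+] ≈ [CH2(COOH)COO-]).
So [CH2(COO)2^2-] ≈ Ka2.

2.0 × 10^-6 M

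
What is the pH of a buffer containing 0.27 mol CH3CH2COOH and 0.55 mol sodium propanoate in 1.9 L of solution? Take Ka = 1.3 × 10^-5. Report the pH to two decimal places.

pKa = −log(1.3 × 10^-5) = 4.886
pH = pKa + log([A⁻]/[HA]) = 4.886 + log(0.55/0.27)
pH = 4.886 + (+0.309) = 5.20

pH = 5.20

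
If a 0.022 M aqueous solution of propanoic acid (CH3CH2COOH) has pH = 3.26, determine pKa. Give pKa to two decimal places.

[H+] = 10^(-3.26) = 5.50 × 10^-4 M
At equilibrium [HA] = 0.022 − 5.50 × 10^-4 = 2.15 × 10^-2 M
Ka = [H+][A-]/[HA] = (5.50 × 10^-4)² / 2.15 × 10^-2 = 1.41 × 10^-5
pKa = -log(1.41 × 10^-5) = 4.85

pKa = 4.85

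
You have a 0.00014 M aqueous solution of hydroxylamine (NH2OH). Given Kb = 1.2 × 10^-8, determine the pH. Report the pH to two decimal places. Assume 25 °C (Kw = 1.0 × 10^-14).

NH2OH + H2O ⇌ NH3OH+ + OH-
Let x = [OH-] at equilibrium. Kb = x²/(0.00014 − x).
Assume x ≪ 0.00014: x ≈ √(1.2 × 10^-8 × 0.00014) = 1.30 × 10^-6 M
pOH = −log(1.30 × 10^-6) = 5.89; pH = 14.00 − 5.89 = 8.11

pH = 8.11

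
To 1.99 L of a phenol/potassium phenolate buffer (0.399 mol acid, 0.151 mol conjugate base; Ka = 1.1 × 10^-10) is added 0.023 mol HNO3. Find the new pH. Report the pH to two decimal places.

pH = 9.44

Added H+ converts C6H5O- to C6H5OH: C6H5OH → 0.422 mol, C6H5O- → 0.128 mol.
pKa = −log(1.1 × 10^-10) = 9.959
pH = pKa + log([A⁻]/[HA]) = 9.959 + log(0.128/0.422) = 9.959 -0.518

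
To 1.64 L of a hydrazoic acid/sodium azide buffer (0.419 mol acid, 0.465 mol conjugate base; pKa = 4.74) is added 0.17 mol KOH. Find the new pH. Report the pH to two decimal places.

pH = 5.15

OH- converts HN3 to N3-: HN3 → 0.249 mol, N3- → 0.635 mol.
pH = pKa + log(n_N3-/n_HN3) = 4.74 + log(0.635/0.249) = 4.74 + (+0.407)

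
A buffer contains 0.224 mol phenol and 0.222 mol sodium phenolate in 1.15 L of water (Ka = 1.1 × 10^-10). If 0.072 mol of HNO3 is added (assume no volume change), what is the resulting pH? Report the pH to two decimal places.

Added H+ converts C6H5O- to C6H5OH: C6H5OH → 0.296 mol, C6H5O- → 0.15 mol.
pKa = −log(1.1 × 10^-10) = 9.959
pH = pKa + log(n_C6H5O-/n_C6H5OH) = 9.959 + log(0.15/0.296) = 9.959 + (-0.295)

pH = 9.66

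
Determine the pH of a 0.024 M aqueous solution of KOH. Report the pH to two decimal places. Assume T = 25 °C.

pH = 12.38

KOH is a strong base; [OH-] = 0.024 M.
pOH = -log(0.024) = 1.62
pH = 14.00 - 1.62 = 12.38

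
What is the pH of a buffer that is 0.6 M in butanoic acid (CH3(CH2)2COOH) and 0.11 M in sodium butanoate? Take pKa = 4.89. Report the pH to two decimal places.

Henderson–Hasselbalch: pH = pKa + log([CH3(CH2)2COO-]/[CH3(CH2)2COOH]) = 4.89 + log(0.11/0.6)
pH = 4.89 + (-0.737) = 4.15

pH = 4.15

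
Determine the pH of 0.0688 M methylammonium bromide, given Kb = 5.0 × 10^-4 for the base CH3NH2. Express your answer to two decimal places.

pH = 5.93

CH3NH3+ is the conjugate acid of the weak base CH3NH2.
Ka = Kw/Kb = 1.0×10^-14 / 5.0 × 10^-4 = 2.00 × 10^-11
Let x = [H+] at equilibrium. Ka = x²/(0.0688 − x).
Since Ka ≪ C₀, x ≈ √(Ka·C₀) = 1.17 × 10^-6 M.
pH = −log[H+] = −log(1.17 × 10^-6) = 5.93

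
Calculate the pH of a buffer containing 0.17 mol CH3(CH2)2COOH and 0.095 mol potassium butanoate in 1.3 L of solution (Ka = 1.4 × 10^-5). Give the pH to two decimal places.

pH = 4.60

pKa = −log(1.4 × 10^-5) = 4.854
Using pH = pKa + log([base]/[acid]) with [base]/[acid] = 0.095/0.17:
pH = 4.854 + (-0.253) = 4.60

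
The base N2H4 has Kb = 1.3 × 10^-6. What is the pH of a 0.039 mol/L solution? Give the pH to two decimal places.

N2H4 + H2O ⇌ N2H5+ + OH-
From the ICE table, Kb = [OH-]²/(0.039 − [OH-]) = 1.3 × 10^-6.
Since Kb ≪ C₀, [OH-] ≈ √(Kb·C₀) = 2.25 × 10^-4 M.
Check: 0.58% ionized — well under 5%, approximation valid.
pOH = −log(2.25 × 10^-4) = 3.65; pH = 14.00 − 3.65 = 10.35

pH = 10.35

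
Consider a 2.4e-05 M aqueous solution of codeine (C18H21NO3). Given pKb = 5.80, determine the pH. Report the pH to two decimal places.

pH = 8.73

C18H21NO3 + H2O ⇌ C18H22NO3+ + OH-
Kb = 10^(−5.80) = 1.58 × 10^-6
Let x = [OH-] at equilibrium. Kb = x²/(2.4e-05 − x).
x is not negligible relative to C₀; solve x² + 1.58e-06·x − 3.79e-11 = 0.
x = (−Kb + √(Kb² + 4·Kb·C₀))/2 = 5.42 × 10^-6 M
pOH = 5.27, so pH = 14.00 − pOH = 8.73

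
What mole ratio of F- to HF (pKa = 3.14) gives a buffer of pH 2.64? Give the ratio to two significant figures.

pH = pKa + log(r) ⇒ log(r) = 2.64 − 3.14 = -0.50
r = [F-]/[HF] = 10^(-0.50) = 0.316

ratio = 0.32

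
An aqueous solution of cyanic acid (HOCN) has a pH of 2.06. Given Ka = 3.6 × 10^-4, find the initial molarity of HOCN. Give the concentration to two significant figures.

[H+] = 10^(-2.06) = 8.71 × 10^-3 M = x
Ka = x²/(C₀ − x) ⇒ C₀ = x + x²/Ka
C₀ = 8.71 × 10^-3 + (8.71 × 10^-3)²/(3.6 × 10^-4) = 2.19 × 10^-1 M

C₀ = 2.2 × 10^-1 M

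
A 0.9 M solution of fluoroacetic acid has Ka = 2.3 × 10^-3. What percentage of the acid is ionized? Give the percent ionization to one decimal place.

FCH2COOH ⇌ FCH2COO- + H+; let x = [H+] at equilibrium.
Ka = x²/(C₀ − x); solving the quadratic gives x = 4.44 × 10^-2 M.
Fraction ionized = 4.44 × 10^-2 / 0.9 = 0.0493 → 4.9%

4.9%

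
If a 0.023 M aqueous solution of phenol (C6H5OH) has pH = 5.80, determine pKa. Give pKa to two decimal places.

pKa = 9.96

[H+] = 10^(-5.80) = 1.58 × 10^-6 M
At equilibrium [HA] = 0.023 − 1.58 × 10^-6 = 2.30 × 10^-2 M
Ka = [H+][A-]/[HA] = (1.58 × 10^-6)² / 2.30 × 10^-2 = 1.09 × 10^-10
pKa = -log(1.09 × 10^-10) = 9.96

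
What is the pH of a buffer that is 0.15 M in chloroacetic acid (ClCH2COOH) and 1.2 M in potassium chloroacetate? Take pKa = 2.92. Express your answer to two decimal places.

pH = 3.82

pH = pKa + log([A⁻]/[HA]) = 2.92 + log(1.2/0.15)
pH = 2.92 + (+0.903) = 3.82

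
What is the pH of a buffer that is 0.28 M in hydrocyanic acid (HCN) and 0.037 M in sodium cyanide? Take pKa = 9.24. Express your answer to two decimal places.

Using pH = pKa + log([base]/[acid]) with [base]/[acid] = 0.037/0.28:
pH = 9.24 + (-0.879) = 8.36

pH = 8.36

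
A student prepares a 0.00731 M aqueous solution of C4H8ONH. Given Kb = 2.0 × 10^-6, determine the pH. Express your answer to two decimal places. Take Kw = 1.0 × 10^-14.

C4H8ONH + H2O ⇌ C4H8ONH2+ + OH-
From the ICE table, Kb = x²/(0.00731 − x) = 2.0 × 10^-6.
Neglecting x in the denominator: x = √(2.0 × 10^-6 × 0.00731) = 1.21 × 10^-4 M
(x/C₀ = 1.7% < 5%, so the approximation holds.)
pOH = 3.92, so pH = 14.00 − pOH = 10.08

pH = 10.08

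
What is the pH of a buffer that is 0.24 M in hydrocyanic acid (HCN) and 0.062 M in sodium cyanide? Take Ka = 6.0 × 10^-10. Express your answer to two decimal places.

pKa = −log(6.0 × 10^-10) = 9.222
Henderson–Hasselbalch: pH = pKa + log([CN-]/[HCN]) = 9.222 + log(0.062/0.24)
pH = 9.222 + (-0.588) = 8.63

pH = 8.63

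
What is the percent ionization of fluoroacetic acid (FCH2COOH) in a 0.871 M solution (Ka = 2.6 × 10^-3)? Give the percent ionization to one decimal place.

5.3%

FCH2COOH ⇌ FCH2COO- + H+; let x = [H+] at equilibrium.
Solve x² + 0.0026x − 0.00226 = 0 → x = 4.63 × 10^-2 M
% ionization = x/C₀ × 100% = 4.63 × 10^-2/0.871 × 100% = 5.3%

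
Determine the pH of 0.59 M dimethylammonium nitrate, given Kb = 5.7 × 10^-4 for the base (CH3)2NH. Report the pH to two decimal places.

pH = 5.49

(CH3)2NH2+ is the conjugate acid of the weak base (CH3)2NH.
Ka = Kw/Kb = 1.0×10^-14 / 5.7 × 10^-4 = 1.75 × 10^-11
Ka = [H+]²/(0.59 − [H+]) = 1.75 × 10^-11
Assume [H+] ≪ 0.59: [H+] ≈ √(1.75 × 10^-11 × 0.59) = 3.21 × 10^-6 M
Check: 0.00054% ionized — well under 5%, approximation valid.
pH = −log[H+] = −log(3.21 × 10^-6) = 5.49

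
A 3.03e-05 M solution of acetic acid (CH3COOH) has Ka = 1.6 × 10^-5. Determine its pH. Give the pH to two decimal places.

pH = 4.81

CH3COOH ⇌ CH3COO- + H+
From the ICE table, Ka = [H+]²/(3.03e-05 − [H+]) = 1.6 × 10^-5.
The 5% rule fails; solving [H+]² + Ka·[H+] − Ka·C₀ = 0 exactly:
[H+] = [−1.6e-05 + √(1.6e-05² + 1.94e-09)]/2 = 1.54 × 10^-5 M
pH = −log[H+] = −log(1.54 × 10^-5) = 4.81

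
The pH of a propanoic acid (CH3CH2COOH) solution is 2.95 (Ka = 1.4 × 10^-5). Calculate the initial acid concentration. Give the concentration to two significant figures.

[H+] = 10^(-2.95) = 1.12 × 10^-3 M = x
Ka = x²/(C₀ − x) ⇒ C₀ = x + x²/Ka
C₀ = 1.12 × 10^-3 + (1.12 × 10^-3)²/(1.4 × 10^-5) = 9.07 × 10^-2 M

C₀ = 9.1 × 10^-2 M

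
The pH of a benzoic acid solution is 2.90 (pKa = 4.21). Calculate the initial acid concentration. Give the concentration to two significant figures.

[H+] = 10^(-2.90) = 1.26 × 10^-3 M = x
Ka = 10^(−4.21) = 6.17 × 10^-5
Ka = x²/(C₀ − x) ⇒ C₀ = x + x²/Ka
C₀ = 1.26 × 10^-3 + (1.26 × 10^-3)²/(6.17 × 10^-5) = 2.70 × 10^-2 M

C₀ = 2.7 × 10^-2 M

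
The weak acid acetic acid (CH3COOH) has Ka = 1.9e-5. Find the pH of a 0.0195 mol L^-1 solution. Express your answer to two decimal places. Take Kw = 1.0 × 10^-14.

CH3COOH ⇌ CH3COO- + H+
Ka = [H+]²/(0.0195 − [H+]) = 1.9 × 10^-5
Neglecting [H+] in the denominator: [H+] = √(1.9 × 10^-5 × 0.0195) = 6.09 × 10^-4 M
([H+]/C₀ = 3.1% < 5%, so the approximation holds.)
pH = −log[H+] = −log(6.09 × 10^-4) = 3.22

pH = 3.22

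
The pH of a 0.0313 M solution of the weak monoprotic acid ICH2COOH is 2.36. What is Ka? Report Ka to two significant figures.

[H+] = 10^(-2.36) = 4.37 × 10^-3 M
At equilibrium [HA] = 0.0313 − 4.37 × 10^-3 = 2.69 × 10^-2 M
Ka = [H+][A-]/[HA] = (4.37 × 10^-3)² / 2.69 × 10^-2 = 7.1 × 10^-4

Ka = 7.1 × 10^-4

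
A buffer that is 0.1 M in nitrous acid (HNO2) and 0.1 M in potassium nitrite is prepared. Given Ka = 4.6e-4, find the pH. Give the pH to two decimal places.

pKa = −log(4.6 × 10^-4) = 3.337
Henderson–Hasselbalch: pH = pKa + log([NO2-]/[HNO2]) = 3.337 + log(0.1/0.1)
pH = 3.337 + (+0.000) = 3.34

pH = 3.34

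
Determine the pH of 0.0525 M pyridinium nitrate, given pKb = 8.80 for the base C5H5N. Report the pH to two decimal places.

pH = 3.24

C5H5NH+ is the conjugate acid of the weak base C5H5N.
Kb = 10^(−8.80) = 1.58 × 10^-9
Ka = Kw/Kb = 1.0×10^-14 / 1.58 × 10^-9 = 6.33 × 10^-6
Let x = [H+] at equilibrium. Ka = x²/(0.0525 − x).
Neglecting x in the denominator: x = √(6.33 × 10^-6 × 0.0525) = 5.76 × 10^-4 M
pH = −log[H+] = −log(5.76 × 10^-4) = 3.24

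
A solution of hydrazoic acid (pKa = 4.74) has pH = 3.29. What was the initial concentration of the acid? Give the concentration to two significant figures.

C₀ = 1.5 × 10^-2 M

[H+] = 10^(-3.29) = 5.13 × 10^-4 M = x
Ka = 10^(−4.74) = 1.82 × 10^-5
Ka = x²/(C₀ − x) ⇒ C₀ = x + x²/Ka
C₀ = 5.13 × 10^-4 + (5.13 × 10^-4)²/(1.82 × 10^-5) = 1.50 × 10^-2 M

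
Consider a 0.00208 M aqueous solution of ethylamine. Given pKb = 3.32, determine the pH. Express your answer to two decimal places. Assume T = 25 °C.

C2H5NH2 + H2O ⇌ C2H5NH3+ + OH-
Kb = 10^(−3.32) = 4.79 × 10^-4
From the ICE table, Kb = [OH-]²/(0.00208 − [OH-]) = 4.79 × 10^-4.
Here C₀/Kb ≈ 4.34, so the small-[OH-] approximation fails. Use the quadratic:
[OH-] = [−0.000479 + √(0.000479² + 3.99e-06)]/2 = 7.87 × 10^-4 M
pOH = 3.10, so pH = 14.00 − pOH = 10.90

pH = 10.90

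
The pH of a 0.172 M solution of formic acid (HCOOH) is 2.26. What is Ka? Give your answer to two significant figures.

[H+] = 10^(-2.26) = 5.50 × 10^-3 M
At equilibrium [HA] = 0.172 − 5.50 × 10^-3 = 1.66 × 10^-1 M
Ka = [H+][A-]/[HA] = (5.50 × 10^-3)² / 1.66 × 10^-1 = 1.8 × 10^-4

Ka = 1.8 × 10^-4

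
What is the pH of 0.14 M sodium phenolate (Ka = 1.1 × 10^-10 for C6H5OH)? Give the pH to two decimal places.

C6H5O- is the conjugate base of the weak acid C6H5OH.
Kb = Kw/Ka = 1.0×10^-14 / 1.1 × 10^-10 = 9.09 × 10^-5
From the ICE table, Kb = [OH-]²/(0.14 − [OH-]) = 9.09 × 10^-5.
Since Kb ≪ C₀, [OH-] ≈ √(Kb·C₀) = 3.57 × 10^-3 M.
Check: 2.5% ionized — well under 5%, approximation valid.
pOH = 2.45, so pH = 14.00 − pOH = 11.55

pH = 11.55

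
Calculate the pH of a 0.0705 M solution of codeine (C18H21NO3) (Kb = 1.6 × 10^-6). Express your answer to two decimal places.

C18H21NO3 + H2O ⇌ C18H22NO3+ + OH-
Kb = x²/(0.0705 − x) = 1.6 × 10^-6
Assume x ≪ 0.0705: x ≈ √(1.6 × 10^-6 × 0.0705) = 3.36 × 10^-4 M
pOH = 3.47, so pH = 14.00 − pOH = 10.53

pH = 10.53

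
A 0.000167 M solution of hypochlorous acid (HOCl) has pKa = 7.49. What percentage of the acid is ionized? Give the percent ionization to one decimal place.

1.4%

HOCl ⇌ OCl- + H+; let x = [H+] at equilibrium.
Ka = 10^(−7.49) = 3.24 × 10^-8
x ≈ √(Ka·C₀) = √(3.24 × 10^-8 × 0.000167) = 2.33 × 10^-6 M
% ionization = x/C₀ × 100% = 2.33 × 10^-6/0.000167 × 100% = 1.4%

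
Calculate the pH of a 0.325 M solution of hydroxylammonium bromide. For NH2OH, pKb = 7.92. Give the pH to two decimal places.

NH3OH+ is the conjugate acid of the weak base NH2OH.
Kb = 10^(−7.92) = 1.20 × 10^-8
Ka = Kw/Kb = 1.0×10^-14 / 1.20 × 10^-8 = 8.33 × 10^-7
Let x = [H+] at equilibrium. Ka = x²/(0.325 − x).
Assume x ≪ 0.325: x ≈ √(8.33 × 10^-7 × 0.325) = 5.20 × 10^-4 M
Check: 0.16% ionized — well under 5%, approximation valid.
pH = −log(5.20 × 10^-4) = 3.28

pH = 3.28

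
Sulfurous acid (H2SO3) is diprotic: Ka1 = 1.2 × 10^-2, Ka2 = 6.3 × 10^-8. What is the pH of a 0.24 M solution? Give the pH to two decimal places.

pH = 1.32

Since Ka1 ≫ Ka2, the first ionization dominates [H+].
Ka1 = x²/(0.24 − x) = 1.2 × 10^-2
Solving the quadratic: x = (−Ka1 + √(Ka1² + 4·Ka1·C₀))/2 = 4.80 × 10^-2 M
pH = −log(4.80 × 10^-2) = 1.32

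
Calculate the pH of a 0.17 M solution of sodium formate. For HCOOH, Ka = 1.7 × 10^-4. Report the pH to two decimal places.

HCOO- is the conjugate base of the weak acid HCOOH.
Kb = Kw/Ka = 1.0×10^-14 / 1.7 × 10^-4 = 5.88 × 10^-11
From the ICE table, Kb = x²/(0.17 − x) = 5.88 × 10^-11.
Since Kb ≪ C₀, x ≈ √(Kb·C₀) = 3.16 × 10^-6 M.
Check: 0.0019% ionized — well under 5%, approximation valid.
pOH = −log(3.16 × 10^-6) = 5.50; pH = 14.00 − 5.50 = 8.50

pH = 8.50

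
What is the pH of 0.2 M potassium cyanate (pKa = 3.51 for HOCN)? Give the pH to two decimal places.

OCN- is the conjugate base of the weak acid HOCN.
Ka = 10^(−3.51) = 3.09 × 10^-4
Kb = Kw/Ka = 1.0×10^-14 / 3.09 × 10^-4 = 3.24 × 10^-11
Kb = x²/(0.2 − x) = 3.24 × 10^-11
Since Kb ≪ C₀, x ≈ √(Kb·C₀) = 2.55 × 10^-6 M.
pOH = −log(2.55 × 10^-6) = 5.59; pH = 14.00 − 5.59 = 8.41

pH = 8.41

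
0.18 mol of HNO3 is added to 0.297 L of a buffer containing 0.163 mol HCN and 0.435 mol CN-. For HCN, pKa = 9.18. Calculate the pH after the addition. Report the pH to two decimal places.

Added H+ converts CN- to HCN: HCN → 0.343 mol, CN- → 0.255 mol.
pH = pKa + log(n_CN-/n_HCN) = 9.18 + log(0.255/0.343) = 9.18 + (-0.129)

pH = 9.05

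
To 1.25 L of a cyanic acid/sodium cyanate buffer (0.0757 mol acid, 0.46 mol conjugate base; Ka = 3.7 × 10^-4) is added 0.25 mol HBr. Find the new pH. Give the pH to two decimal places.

pH = 3.24

After neutralization: n(HOCN) = 0.326 mol, n(OCN-) = 0.21 mol.
pKa = −log(3.7 × 10^-4) = 3.432
Henderson–Hasselbalch with mole ratio 0.21/0.326: pH = 3.432 + (-0.191)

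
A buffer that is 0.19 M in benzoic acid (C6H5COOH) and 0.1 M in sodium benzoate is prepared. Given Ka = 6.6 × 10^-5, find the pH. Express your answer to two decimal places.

pKa = −log(6.6 × 10^-5) = 4.180
Using pH = pKa + log([base]/[acid]) with [base]/[acid] = 0.1/0.19:
pH = 4.180 + (-0.279) = 3.90

pH = 3.90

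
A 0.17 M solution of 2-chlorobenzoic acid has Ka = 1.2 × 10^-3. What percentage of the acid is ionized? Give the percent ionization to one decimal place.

8.1%

ClC6H4COOH ⇌ ClC6H4COO- + H+; let x = [H+] at equilibrium.
Ka = x²/(C₀ − x); solving the quadratic gives x = 1.37 × 10^-2 M.
Fraction ionized = 1.37 × 10^-2 / 0.17 = 0.0806 → 8.1%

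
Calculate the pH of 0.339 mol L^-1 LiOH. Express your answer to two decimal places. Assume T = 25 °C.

pH = 13.53

LiOH is a strong base; [OH-] = 0.339 M.
pOH = -log(0.339) = 0.47
pH = 14.00 - 0.47 = 13.53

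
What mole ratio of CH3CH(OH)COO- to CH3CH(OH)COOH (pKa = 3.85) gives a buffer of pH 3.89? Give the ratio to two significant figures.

pH = pKa + log(r) ⇒ log(r) = 3.89 − 3.85 = +0.04
r = [CH3CH(OH)COO-]/[CH3CH(OH)COOH] = 10^(+0.04) = 1.1

ratio = 1.1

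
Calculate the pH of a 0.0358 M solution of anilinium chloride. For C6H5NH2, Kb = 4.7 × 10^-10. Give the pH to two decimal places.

pH = 3.06

C6H5NH3+ is the conjugate acid of the weak base C6H5NH2.
Ka = Kw/Kb = 1.0×10^-14 / 4.7 × 10^-10 = 2.13 × 10^-5
From the ICE table, Ka = [H+]²/(0.0358 − [H+]) = 2.13 × 10^-5.
Neglecting [H+] in the denominator: [H+] = √(2.13 × 10^-5 × 0.0358) = 8.73 × 10^-4 M
pH = −log(8.73 × 10^-4) = 3.06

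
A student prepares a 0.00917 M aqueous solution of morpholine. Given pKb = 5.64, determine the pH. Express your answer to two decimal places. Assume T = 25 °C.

C4H8ONH + H2O ⇌ C4H8ONH2+ + OH-
Kb = 10^(−5.64) = 2.29 × 10^-6
From the ICE table, Kb = [OH-]²/(0.00917 − [OH-]) = 2.29 × 10^-6.
Neglecting [OH-] in the denominator: [OH-] = √(2.29 × 10^-6 × 0.00917) = 1.45 × 10^-4 M
pOH = 3.84, so pH = 14.00 − pOH = 10.16

pH = 10.16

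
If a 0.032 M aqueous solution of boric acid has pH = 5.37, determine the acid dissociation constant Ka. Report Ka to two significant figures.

[H+] = 10^(-5.37) = 4.27 × 10^-6 M
At equilibrium [HA] = 0.032 − 4.27 × 10^-6 = 3.20 × 10^-2 M
Ka = [H+][A-]/[HA] = (4.27 × 10^-6)² / 3.20 × 10^-2 = 5.7 × 10^-10

Ka = 5.7 × 10^-10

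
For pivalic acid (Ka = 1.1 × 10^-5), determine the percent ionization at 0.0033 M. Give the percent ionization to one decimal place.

(CH3)3CCOOH ⇌ (CH3)3CCOO- + H+; let x = [H+] at equilibrium.
Ka = x²/(C₀ − x); solving the quadratic gives x = 1.85 × 10^-4 M.
Fraction ionized = 1.85 × 10^-4 / 0.0033 = 0.0561 → 5.6%

5.6%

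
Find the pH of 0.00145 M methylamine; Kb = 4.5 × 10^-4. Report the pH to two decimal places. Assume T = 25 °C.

CH3NH2 + H2O ⇌ CH3NH3+ + OH-
Kb = [OH-]²/(0.00145 − [OH-]) = 4.5 × 10^-4
[OH-] is not negligible relative to C₀; solve [OH-]² + 0.00045·[OH-] − 6.52e-07 = 0.
[OH-] = (−Kb + √(Kb² + 4·Kb·C₀))/2 = 6.14 × 10^-4 M
pOH = 3.21, so pH = 14.00 − pOH = 10.79

pH = 10.79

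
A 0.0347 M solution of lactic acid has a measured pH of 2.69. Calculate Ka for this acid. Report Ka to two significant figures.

[H+] = 10^(-2.69) = 2.04 × 10^-3 M
At equilibrium [HA] = 0.0347 − 2.04 × 10^-3 = 3.27 × 10^-2 M
Ka = [H+][A-]/[HA] = (2.04 × 10^-3)² / 3.27 × 10^-2 = 1.3 × 10^-4

Ka = 1.3 × 10^-4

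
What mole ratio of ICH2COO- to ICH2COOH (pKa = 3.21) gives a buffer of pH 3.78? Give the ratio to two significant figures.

ratio = 3.7

pH = pKa + log(r) ⇒ log(r) = 3.78 − 3.21 = +0.57
r = [ICH2COO-]/[ICH2COOH] = 10^(+0.57) = 3.72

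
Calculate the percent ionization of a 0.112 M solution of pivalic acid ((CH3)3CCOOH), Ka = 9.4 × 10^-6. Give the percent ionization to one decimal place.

0.9%

(CH3)3CCOOH ⇌ (CH3)3CCOO- + H+; let x = [H+] at equilibrium.
x ≈ √(Ka·C₀) = √(9.4 × 10^-6 × 0.112) = 1.03 × 10^-3 M
% ionization = x/C₀ × 100% = 1.03 × 10^-3/0.112 × 100% = 0.9%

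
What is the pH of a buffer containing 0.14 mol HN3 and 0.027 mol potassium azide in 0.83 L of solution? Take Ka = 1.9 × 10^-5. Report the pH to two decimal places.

pH = 4.01

pKa = −log(1.9 × 10^-5) = 4.721
Using pH = pKa + log([base]/[acid]) with [base]/[acid] = 0.027/0.14:
pH = 4.721 + (-0.715) = 4.01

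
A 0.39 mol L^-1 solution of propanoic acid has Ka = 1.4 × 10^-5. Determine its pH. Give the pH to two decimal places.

pH = 2.63

CH3CH2COOH ⇌ CH3CH2COO- + H+
From the ICE table, Ka = x²/(0.39 − x) = 1.4 × 10^-5.
Assume x ≪ 0.39: x ≈ √(1.4 × 10^-5 × 0.39) = 2.34 × 10^-3 M
pH = −log[H+] = −log(2.34 × 10^-3) = 2.63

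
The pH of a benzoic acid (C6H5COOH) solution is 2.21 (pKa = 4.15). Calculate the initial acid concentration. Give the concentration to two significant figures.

C₀ = 5.4 × 10^-1 M

[H+] = 10^(-2.21) = 6.17 × 10^-3 M = x
Ka = 10^(−4.15) = 7.08 × 10^-5
Ka = x²/(C₀ − x) ⇒ C₀ = x + x²/Ka
C₀ = 6.17 × 10^-3 + (6.17 × 10^-3)²/(7.08 × 10^-5) = 5.44 × 10^-1 M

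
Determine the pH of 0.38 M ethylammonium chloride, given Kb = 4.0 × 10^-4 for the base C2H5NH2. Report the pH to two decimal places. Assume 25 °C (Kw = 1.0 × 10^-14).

pH = 5.51

C2H5NH3+ is the conjugate acid of the weak base C2H5NH2.
Ka = Kw/Kb = 1.0×10^-14 / 4.0 × 10^-4 = 2.50 × 10^-11
Let x = [H+] at equilibrium. Ka = x²/(0.38 − x).
Neglecting x in the denominator: x = √(2.50 × 10^-11 × 0.38) = 3.08 × 10^-6 M
pH = −log[H+] = −log(3.08 × 10^-6) = 5.51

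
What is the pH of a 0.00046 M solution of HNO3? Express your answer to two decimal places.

pH = 3.34

HNO3 is a strong acid and dissociates completely, so [H+] = 0.00046 M.
pH = -log(0.00046) = 3.34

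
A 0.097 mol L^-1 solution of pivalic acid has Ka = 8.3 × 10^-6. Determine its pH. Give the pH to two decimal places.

(CH3)3CCOOH ⇌ (CH3)3CCOO- + H+
From the ICE table, Ka = x²/(0.097 − x) = 8.3 × 10^-6.
Neglecting x in the denominator: x = √(8.3 × 10^-6 × 0.097) = 8.97 × 10^-4 M
pH = −log[H+] = −log(8.97 × 10^-4) = 3.05

pH = 3.05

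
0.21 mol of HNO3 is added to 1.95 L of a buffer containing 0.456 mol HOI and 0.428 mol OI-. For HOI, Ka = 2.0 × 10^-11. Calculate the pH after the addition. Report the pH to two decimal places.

pH = 10.21

Added H+ converts OI- to HOI: HOI → 0.666 mol, OI- → 0.218 mol.
pKa = −log(2.0 × 10^-11) = 10.699
pH = pKa + log(n_OI-/n_HOI) = 10.699 + log(0.218/0.666) = 10.699 + (-0.485)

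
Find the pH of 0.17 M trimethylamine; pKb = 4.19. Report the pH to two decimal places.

(CH3)3N + H2O ⇌ (CH3)3NH+ + OH-
Kb = 10^(−4.19) = 6.46 × 10^-5
From the ICE table, Kb = [OH-]²/(0.17 − [OH-]) = 6.46 × 10^-5.
Since Kb ≪ C₀, [OH-] ≈ √(Kb·C₀) = 3.31 × 10^-3 M.
pOH = 2.48, so pH = 14.00 − pOH = 11.52

pH = 11.52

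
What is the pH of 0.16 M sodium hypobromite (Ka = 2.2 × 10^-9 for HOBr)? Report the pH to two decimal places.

pH = 10.93

OBr- is the conjugate base of the weak acid HOBr.
Kb = Kw/Ka = 1.0×10^-14 / 2.2 × 10^-9 = 4.55 × 10^-6
From the ICE table, Kb = x²/(0.16 − x) = 4.55 × 10^-6.
Assume x ≪ 0.16: x ≈ √(4.55 × 10^-6 × 0.16) = 8.53 × 10^-4 M
Check: 0.53% ionized — well under 5%, approximation valid.
pOH = −log(8.53 × 10^-4) = 3.07; pH = 14.00 − 3.07 = 10.93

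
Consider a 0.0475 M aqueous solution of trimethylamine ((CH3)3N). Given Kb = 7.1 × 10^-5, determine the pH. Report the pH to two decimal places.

pH = 11.26

(CH3)3N + H2O ⇌ (CH3)3NH+ + OH-
Kb = [OH-]²/(0.0475 − [OH-]) = 7.1 × 10^-5
Neglecting [OH-] in the denominator: [OH-] = √(7.1 × 10^-5 × 0.0475) = 1.84 × 10^-3 M
pOH = 2.74, so pH = 14.00 − pOH = 11.26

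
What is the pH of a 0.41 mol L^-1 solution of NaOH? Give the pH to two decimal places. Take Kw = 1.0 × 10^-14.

pH = 13.61

NaOH is a strong base; [OH-] = 0.41 M.
pOH = -log(0.41) = 0.39
pH = 14.00 - 0.39 = 13.61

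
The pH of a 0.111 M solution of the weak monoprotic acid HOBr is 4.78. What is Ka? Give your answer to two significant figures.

Ka = 2.5 × 10^-9

[H+] = 10^(-4.78) = 1.66 × 10^-5 M
At equilibrium [HA] = 0.111 − 1.66 × 10^-5 = 1.11 × 10^-1 M
Ka = [H+][A-]/[HA] = (1.66 × 10^-5)² / 1.11 × 10^-1 = 2.5 × 10^-9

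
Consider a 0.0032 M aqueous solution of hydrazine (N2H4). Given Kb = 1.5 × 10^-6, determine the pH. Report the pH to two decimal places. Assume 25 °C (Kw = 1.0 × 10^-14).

pH = 9.84

N2H4 + H2O ⇌ N2H5+ + OH-
From the ICE table, Kb = [OH-]²/(0.0032 − [OH-]) = 1.5 × 10^-6.
Neglecting [OH-] in the denominator: [OH-] = √(1.5 × 10^-6 × 0.0032) = 6.93 × 10^-5 M
pOH = −log(6.93 × 10^-5) = 4.16; pH = 14.00 − 4.16 = 9.84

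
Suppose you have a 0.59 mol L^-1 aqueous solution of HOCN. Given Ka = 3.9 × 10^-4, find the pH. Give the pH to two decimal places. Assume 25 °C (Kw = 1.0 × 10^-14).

HOCN ⇌ OCN- + H+
Ka = x²/(0.59 − x) = 3.9 × 10^-4
Assume x ≪ 0.59: x ≈ √(3.9 × 10^-4 × 0.59) = 1.52 × 10^-2 M
(x/C₀ = 2.6% < 5%, so the approximation holds.)
pH = −log(1.52 × 10^-2) = 1.82

pH = 1.82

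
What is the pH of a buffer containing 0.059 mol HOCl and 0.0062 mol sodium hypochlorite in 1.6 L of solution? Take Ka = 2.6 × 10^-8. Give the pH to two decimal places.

pH = 6.61

pKa = −log(2.6 × 10^-8) = 7.585
Henderson–Hasselbalch: pH = pKa + log([OCl-]/[HOCl]) = 7.585 + log(0.0062/0.059)
pH = 7.585 + (-0.978) = 6.61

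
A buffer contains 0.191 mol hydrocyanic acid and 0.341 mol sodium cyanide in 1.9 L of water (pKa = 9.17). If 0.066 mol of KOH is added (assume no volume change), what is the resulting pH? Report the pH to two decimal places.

OH- converts HCN to CN-: HCN → 0.125 mol, CN- → 0.407 mol.
pH = pKa + log([A⁻]/[HA]) = 9.17 + log(0.407/0.125) = 9.17 +0.513

pH = 9.68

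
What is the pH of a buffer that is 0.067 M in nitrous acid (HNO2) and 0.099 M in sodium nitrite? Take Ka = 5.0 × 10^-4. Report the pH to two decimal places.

pKa = −log(5.0 × 10^-4) = 3.301
Henderson–Hasselbalch: pH = pKa + log([NO2-]/[HNO2]) = 3.301 + log(0.099/0.067)
pH = 3.301 + (+0.170) = 3.47

pH = 3.47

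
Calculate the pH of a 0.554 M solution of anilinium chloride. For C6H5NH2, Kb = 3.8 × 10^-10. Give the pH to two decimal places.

pH = 2.42

C6H5NH3+ is the conjugate acid of the weak base C6H5NH2.
Ka = Kw/Kb = 1.0×10^-14 / 3.8 × 10^-10 = 2.63 × 10^-5
Ka = [H+]²/(0.554 − [H+]) = 2.63 × 10^-5
Assume [H+] ≪ 0.554: [H+] ≈ √(2.63 × 10^-5 × 0.554) = 3.82 × 10^-3 M
pH = −log[H+] = −log(3.82 × 10^-3) = 2.42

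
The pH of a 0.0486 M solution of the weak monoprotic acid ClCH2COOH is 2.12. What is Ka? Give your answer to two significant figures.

[H+] = 10^(-2.12) = 7.59 × 10^-3 M
At equilibrium [HA] = 0.0486 − 7.59 × 10^-3 = 4.10 × 10^-2 M
Ka = [H+][A-]/[HA] = (7.59 × 10^-3)² / 4.10 × 10^-2 = 1.4 × 10^-3

Ka = 1.4 × 10^-3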